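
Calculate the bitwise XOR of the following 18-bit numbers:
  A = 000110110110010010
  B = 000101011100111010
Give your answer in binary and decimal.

Apply ^ to each column (1 where bits differ):
  000110110110010010
^ 000101011100111010
--------------------
  000011101010101000

Answer: 000011101010101000 (15016)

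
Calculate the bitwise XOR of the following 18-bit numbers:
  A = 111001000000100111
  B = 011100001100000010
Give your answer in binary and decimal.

Apply ^ to each column (1 where bits differ):
  111001000000100111
^ 011100001100000010
--------------------
  100101001100100101

Answer: 100101001100100101 (152357)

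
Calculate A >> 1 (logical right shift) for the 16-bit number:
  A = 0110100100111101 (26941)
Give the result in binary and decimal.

Logical shift right by 1: drop the bottom 1 bit(s), prepend 1 zero(s) on the left.
  0110100100111101  ->  keep [011010010011110], discard [1], prepend 0
= 0011010010011110

Answer: 0011010010011110 (13470)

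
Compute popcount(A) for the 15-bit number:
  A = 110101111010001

110101111010001
1-bits at positions (from bit 0 = LSB): 0, 4, 6, 7, 8, 9, 11, 13, 14
Count = 9

Answer: 9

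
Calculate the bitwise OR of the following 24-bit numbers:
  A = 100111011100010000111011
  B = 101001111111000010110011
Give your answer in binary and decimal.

Apply | to each column (1 where either bit is 1):
  100111011100010000111011
| 101001111111000010110011
--------------------------
  101111111111010010111011

Answer: 101111111111010010111011 (12580027)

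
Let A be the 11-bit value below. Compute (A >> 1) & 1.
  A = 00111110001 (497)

Bit 1 is the 2nd from the right.
  00111110001
           ^
That bit is 0.

Answer: 0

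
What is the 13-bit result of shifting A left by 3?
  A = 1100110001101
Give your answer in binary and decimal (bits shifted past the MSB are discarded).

Shift left by 3: drop the top 3 bit(s), append 3 zero(s) on the right.
  1100110001101  ->  discard [110], keep [0110001101], append 000
= 0110001101000

Answer: 0110001101000 (3176)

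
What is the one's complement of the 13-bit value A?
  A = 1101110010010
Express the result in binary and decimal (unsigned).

Flip each bit (0->1, 1->0):
  1101110010010
  0010001101101

Answer: 0010001101101 (1133)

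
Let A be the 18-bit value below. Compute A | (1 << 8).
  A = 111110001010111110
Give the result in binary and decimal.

Mask = 1 << 8 = 000000000100000000
Bit 8 of A is 0, so OR-ing with the mask flips it to 1.
  111110001010111110
| 000000000100000000
--------------------
  111110001110111110

Answer: 111110001110111110 (254910)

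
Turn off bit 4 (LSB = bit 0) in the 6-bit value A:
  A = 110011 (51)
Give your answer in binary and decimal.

Mask = ~(1 << 4) = 101111
Bit 4 of A is 1, so AND-ing with the mask clears it to 0.
  110011
& 101111
--------
  100011

Answer: 100011 (35)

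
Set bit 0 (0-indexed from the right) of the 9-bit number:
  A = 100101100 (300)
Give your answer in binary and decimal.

Mask = 1 << 0 = 000000001
Bit 0 of A is 0, so OR-ing with the mask flips it to 1.
  100101100
| 000000001
-----------
  100101101

Answer: 100101101 (301)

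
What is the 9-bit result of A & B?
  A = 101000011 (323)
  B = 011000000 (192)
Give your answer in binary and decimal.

Apply & to each column (1 only where both bits are 1):
  101000011
& 011000000
-----------
  001000000

Answer: 001000000 (64)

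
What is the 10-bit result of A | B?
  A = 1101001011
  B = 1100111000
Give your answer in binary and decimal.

Apply | to each column (1 where either bit is 1):
  1101001011
| 1100111000
------------
  1101111011

Answer: 1101111011 (891)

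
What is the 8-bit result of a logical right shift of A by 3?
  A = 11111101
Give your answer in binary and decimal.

Logical shift right by 3: drop the bottom 3 bit(s), prepend 3 zero(s) on the left.
  11111101  ->  keep [11111], discard [101], prepend 000
= 00011111

Answer: 00011111 (31)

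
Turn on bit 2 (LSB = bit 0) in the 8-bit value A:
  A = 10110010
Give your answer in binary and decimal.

Mask = 1 << 2 = 00000100
Bit 2 of A is 0, so OR-ing with the mask flips it to 1.
  10110010
| 00000100
----------
  10110110

Answer: 10110110 (182)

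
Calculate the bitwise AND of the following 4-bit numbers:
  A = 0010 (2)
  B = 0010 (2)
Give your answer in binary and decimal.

Apply & to each column (1 only where both bits are 1):
  0010
& 0010
------
  0010

Answer: 0010 (2)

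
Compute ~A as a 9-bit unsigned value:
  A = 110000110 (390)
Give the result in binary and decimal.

Flip each bit (0->1, 1->0):
  110000110
  001111001

Answer: 001111001 (121)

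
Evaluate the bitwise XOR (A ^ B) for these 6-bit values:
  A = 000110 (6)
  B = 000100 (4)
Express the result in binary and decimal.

Apply ^ to each column (1 where bits differ):
  000110
^ 000100
--------
  000010

Answer: 000010 (2)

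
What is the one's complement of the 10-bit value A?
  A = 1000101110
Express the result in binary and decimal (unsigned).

Flip each bit (0->1, 1->0):
  1000101110
  0111010001

Answer: 0111010001 (465)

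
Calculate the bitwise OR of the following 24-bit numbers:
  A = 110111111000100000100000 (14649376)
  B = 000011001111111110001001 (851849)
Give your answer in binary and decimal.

Apply | to each column (1 where either bit is 1):
  110111111000100000100000
| 000011001111111110001001
--------------------------
  110111111111111110101001

Answer: 110111111111111110101001 (14679977)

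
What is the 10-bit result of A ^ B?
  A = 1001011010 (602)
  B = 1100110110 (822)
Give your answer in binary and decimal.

Apply ^ to each column (1 where bits differ):
  1001011010
^ 1100110110
------------
  0101101100

Answer: 0101101100 (364)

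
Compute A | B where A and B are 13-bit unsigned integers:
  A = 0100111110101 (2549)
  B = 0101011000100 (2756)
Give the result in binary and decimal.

Apply | to each column (1 where either bit is 1):
  0100111110101
| 0101011000100
---------------
  0101111110101

Answer: 0101111110101 (3061)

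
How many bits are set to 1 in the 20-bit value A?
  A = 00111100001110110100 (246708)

00111100001110110100
1-bits at positions (from bit 0 = LSB): 2, 4, 5, 7, 8, 9, 14, 15, 16, 17
Count = 10

Answer: 10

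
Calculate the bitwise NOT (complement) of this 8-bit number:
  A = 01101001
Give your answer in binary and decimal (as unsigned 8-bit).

Flip each bit (0->1, 1->0):
  01101001
  10010110

Answer: 10010110 (150)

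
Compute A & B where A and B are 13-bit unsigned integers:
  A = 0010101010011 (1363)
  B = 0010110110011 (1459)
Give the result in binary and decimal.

Apply & to each column (1 only where both bits are 1):
  0010101010011
& 0010110110011
---------------
  0010100010011

Answer: 0010100010011 (1299)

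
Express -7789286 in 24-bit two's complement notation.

1. Binary of +7789286:  011101101101101011100110
2. Invert bits:     100010010010010100011001
3. Add 1:           100010010010010100011010

Answer: 100010010010010100011010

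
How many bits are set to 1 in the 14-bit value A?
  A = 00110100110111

00110100110111
1-bits at positions (from bit 0 = LSB): 0, 1, 2, 4, 5, 8, 10, 11
Count = 8

Answer: 8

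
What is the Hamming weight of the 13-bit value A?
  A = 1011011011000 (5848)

1011011011000
1-bits at positions (from bit 0 = LSB): 3, 4, 6, 7, 9, 10, 12
Count = 7

Answer: 7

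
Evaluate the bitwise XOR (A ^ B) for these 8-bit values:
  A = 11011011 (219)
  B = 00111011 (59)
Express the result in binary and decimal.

Apply ^ to each column (1 where bits differ):
  11011011
^ 00111011
----------
  11100000

Answer: 11100000 (224)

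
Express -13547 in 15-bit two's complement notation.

1. Binary of +13547:  011010011101011
2. Invert bits:     100101100010100
3. Add 1:           100101100010101

Answer: 100101100010101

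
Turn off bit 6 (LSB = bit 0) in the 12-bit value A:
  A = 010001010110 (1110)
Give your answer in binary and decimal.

Mask = ~(1 << 6) = 111110111111
Bit 6 of A is 1, so AND-ing with the mask clears it to 0.
  010001010110
& 111110111111
--------------
  010000010110

Answer: 010000010110 (1046)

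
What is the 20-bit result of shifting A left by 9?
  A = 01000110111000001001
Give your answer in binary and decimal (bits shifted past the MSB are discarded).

Shift left by 9: drop the top 9 bit(s), append 9 zero(s) on the right.
  01000110111000001001  ->  discard [010001101], keep [11000001001], append 000000000
= 11000001001000000000

Answer: 11000001001000000000 (791040)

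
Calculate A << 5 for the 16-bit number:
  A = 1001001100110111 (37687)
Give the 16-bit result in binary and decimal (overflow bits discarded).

Shift left by 5: drop the top 5 bit(s), append 5 zero(s) on the right.
  1001001100110111  ->  discard [10010], keep [01100110111], append 00000
= 0110011011100000

Answer: 0110011011100000 (26336)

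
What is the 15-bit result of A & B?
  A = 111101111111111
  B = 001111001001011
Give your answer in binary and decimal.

Apply & to each column (1 only where both bits are 1):
  111101111111111
& 001111001001011
-----------------
  001101001001011

Answer: 001101001001011 (6731)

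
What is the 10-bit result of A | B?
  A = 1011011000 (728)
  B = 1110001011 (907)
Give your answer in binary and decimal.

Apply | to each column (1 where either bit is 1):
  1011011000
| 1110001011
------------
  1111011011

Answer: 1111011011 (987)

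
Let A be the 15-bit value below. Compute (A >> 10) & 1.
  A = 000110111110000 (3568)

Bit 10 is the 11th from the right.
  000110111110000
      ^
That bit is 1.

Answer: 1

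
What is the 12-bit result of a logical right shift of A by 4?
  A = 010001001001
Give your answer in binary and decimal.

Logical shift right by 4: drop the bottom 4 bit(s), prepend 4 zero(s) on the left.
  010001001001  ->  keep [01000100], discard [1001], prepend 0000
= 000001000100

Answer: 000001000100 (68)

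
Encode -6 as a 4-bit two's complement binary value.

1. Binary of +6:  0110
2. Invert bits:     1001
3. Add 1:           1010

Answer: 1010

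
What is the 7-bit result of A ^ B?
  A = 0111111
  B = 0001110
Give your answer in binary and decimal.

Apply ^ to each column (1 where bits differ):
  0111111
^ 0001110
---------
  0110001

Answer: 0110001 (49)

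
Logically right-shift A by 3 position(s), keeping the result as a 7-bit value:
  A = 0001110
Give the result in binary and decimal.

Logical shift right by 3: drop the bottom 3 bit(s), prepend 3 zero(s) on the left.
  0001110  ->  keep [0001], discard [110], prepend 000
= 0000001

Answer: 0000001 (1)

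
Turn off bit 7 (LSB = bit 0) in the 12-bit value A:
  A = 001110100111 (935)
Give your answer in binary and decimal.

Mask = ~(1 << 7) = 111101111111
Bit 7 of A is 1, so AND-ing with the mask clears it to 0.
  001110100111
& 111101111111
--------------
  001100100111

Answer: 001100100111 (807)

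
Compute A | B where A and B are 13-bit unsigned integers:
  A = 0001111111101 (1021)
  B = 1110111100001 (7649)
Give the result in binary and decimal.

Apply | to each column (1 where either bit is 1):
  0001111111101
| 1110111100001
---------------
  1111111111101

Answer: 1111111111101 (8189)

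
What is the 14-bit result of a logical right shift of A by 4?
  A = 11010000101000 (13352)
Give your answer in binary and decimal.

Logical shift right by 4: drop the bottom 4 bit(s), prepend 4 zero(s) on the left.
  11010000101000  ->  keep [1101000010], discard [1000], prepend 0000
= 00001101000010

Answer: 00001101000010 (834)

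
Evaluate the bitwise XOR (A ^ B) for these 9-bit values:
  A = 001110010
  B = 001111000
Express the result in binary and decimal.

Apply ^ to each column (1 where bits differ):
  001110010
^ 001111000
-----------
  000001010

Answer: 000001010 (10)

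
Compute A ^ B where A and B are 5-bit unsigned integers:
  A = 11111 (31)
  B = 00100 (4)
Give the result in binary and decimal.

Apply ^ to each column (1 where bits differ):
  11111
^ 00100
-------
  11011

Answer: 11011 (27)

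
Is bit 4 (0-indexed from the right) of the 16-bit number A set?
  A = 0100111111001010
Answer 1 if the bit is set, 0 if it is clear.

Bit 4 is the 5th from the right.
  0100111111001010
             ^
That bit is 0.

Answer: 0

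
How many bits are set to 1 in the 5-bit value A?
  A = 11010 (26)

11010
1-bits at positions (from bit 0 = LSB): 1, 3, 4
Count = 3

Answer: 3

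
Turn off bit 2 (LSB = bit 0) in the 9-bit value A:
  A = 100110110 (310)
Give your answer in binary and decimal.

Mask = ~(1 << 2) = 111111011
Bit 2 of A is 1, so AND-ing with the mask clears it to 0.
  100110110
& 111111011
-----------
  100110010

Answer: 100110010 (306)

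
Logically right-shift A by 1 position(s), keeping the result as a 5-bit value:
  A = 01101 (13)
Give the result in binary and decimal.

Logical shift right by 1: drop the bottom 1 bit(s), prepend 1 zero(s) on the left.
  01101  ->  keep [0110], discard [1], prepend 0
= 00110

Answer: 00110 (6)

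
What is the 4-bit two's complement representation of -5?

1. Binary of +5:  0101
2. Invert bits:     1010
3. Add 1:           1011

Answer: 1011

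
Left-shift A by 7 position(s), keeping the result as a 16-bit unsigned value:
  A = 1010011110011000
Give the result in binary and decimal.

Shift left by 7: drop the top 7 bit(s), append 7 zero(s) on the right.
  1010011110011000  ->  discard [1010011], keep [110011000], append 0000000
= 1100110000000000

Answer: 1100110000000000 (52224)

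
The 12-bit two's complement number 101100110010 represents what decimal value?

MSB is 1, so the value is negative. Find the magnitude:
1. Invert bits:  010011001101
2. Add 1:        010011001110  = 1230
3. Apply sign:   -1230

Answer: -1230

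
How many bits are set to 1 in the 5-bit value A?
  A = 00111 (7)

00111
1-bits at positions (from bit 0 = LSB): 0, 1, 2
Count = 3

Answer: 3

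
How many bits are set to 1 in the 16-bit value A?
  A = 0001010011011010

0001010011011010
1-bits at positions (from bit 0 = LSB): 1, 3, 4, 6, 7, 10, 12
Count = 7

Answer: 7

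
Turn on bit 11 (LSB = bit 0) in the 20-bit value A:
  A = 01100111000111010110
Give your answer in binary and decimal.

Mask = 1 << 11 = 00000000100000000000
Bit 11 of A is 0, so OR-ing with the mask flips it to 1.
  01100111000111010110
| 00000000100000000000
----------------------
  01100111100111010110

Answer: 01100111100111010110 (424406)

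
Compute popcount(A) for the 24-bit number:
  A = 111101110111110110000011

111101110111110110000011
1-bits at positions (from bit 0 = LSB): 0, 1, 7, 8, 10, 11, 12, 13, 14, 16, 17, 18, 20, 21, 22, 23
Count = 16

Answer: 16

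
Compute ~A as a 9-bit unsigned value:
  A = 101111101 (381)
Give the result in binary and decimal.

Flip each bit (0->1, 1->0):
  101111101
  010000010

Answer: 010000010 (130)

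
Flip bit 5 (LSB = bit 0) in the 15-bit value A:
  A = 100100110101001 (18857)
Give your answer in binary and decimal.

Mask = 1 << 5 = 000000000100000
Bit 5 of A is 1; XOR with the mask flips it to 0.
  100100110101001
^ 000000000100000
-----------------
  100100110001001

Answer: 100100110001001 (18825)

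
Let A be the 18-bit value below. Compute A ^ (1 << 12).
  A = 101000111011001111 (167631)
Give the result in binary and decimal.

Mask = 1 << 12 = 000001000000000000
Bit 12 of A is 0; XOR with the mask flips it to 1.
  101000111011001111
^ 000001000000000000
--------------------
  101001111011001111

Answer: 101001111011001111 (171727)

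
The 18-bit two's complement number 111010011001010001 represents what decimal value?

MSB is 1, so the value is negative. Find the magnitude:
1. Invert bits:  000101100110101110
2. Add 1:        000101100110101111  = 22959
3. Apply sign:   -22959

Answer: -22959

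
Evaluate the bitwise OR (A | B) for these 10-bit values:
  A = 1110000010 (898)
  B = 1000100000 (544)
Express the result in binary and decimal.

Apply | to each column (1 where either bit is 1):
  1110000010
| 1000100000
------------
  1110100010

Answer: 1110100010 (930)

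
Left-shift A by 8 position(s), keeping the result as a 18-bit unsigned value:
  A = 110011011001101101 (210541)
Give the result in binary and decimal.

Shift left by 8: drop the top 8 bit(s), append 8 zero(s) on the right.
  110011011001101101  ->  discard [11001101], keep [1001101101], append 00000000
= 100110110100000000

Answer: 100110110100000000 (158976)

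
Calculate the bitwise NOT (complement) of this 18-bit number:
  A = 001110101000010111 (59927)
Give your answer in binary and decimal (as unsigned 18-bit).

Flip each bit (0->1, 1->0):
  001110101000010111
  110001010111101000

Answer: 110001010111101000 (202216)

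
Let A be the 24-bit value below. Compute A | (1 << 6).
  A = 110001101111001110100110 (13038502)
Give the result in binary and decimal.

Mask = 1 << 6 = 000000000000000001000000
Bit 6 of A is 0, so OR-ing with the mask flips it to 1.
  110001101111001110100110
| 000000000000000001000000
--------------------------
  110001101111001111100110

Answer: 110001101111001111100110 (13038566)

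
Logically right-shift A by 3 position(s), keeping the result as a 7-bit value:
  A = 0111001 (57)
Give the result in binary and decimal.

Logical shift right by 3: drop the bottom 3 bit(s), prepend 3 zero(s) on the left.
  0111001  ->  keep [0111], discard [001], prepend 000
= 0000111

Answer: 0000111 (7)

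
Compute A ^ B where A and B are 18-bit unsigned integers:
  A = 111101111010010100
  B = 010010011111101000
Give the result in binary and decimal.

Apply ^ to each column (1 where bits differ):
  111101111010010100
^ 010010011111101000
--------------------
  101111100101111100

Answer: 101111100101111100 (194940)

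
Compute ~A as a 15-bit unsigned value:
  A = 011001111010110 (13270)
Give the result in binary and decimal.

Flip each bit (0->1, 1->0):
  011001111010110
  100110000101001

Answer: 100110000101001 (19497)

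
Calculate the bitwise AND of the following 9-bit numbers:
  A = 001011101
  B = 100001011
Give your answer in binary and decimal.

Apply & to each column (1 only where both bits are 1):
  001011101
& 100001011
-----------
  000001001

Answer: 000001001 (9)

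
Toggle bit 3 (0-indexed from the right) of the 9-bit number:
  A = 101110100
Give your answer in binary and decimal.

Mask = 1 << 3 = 000001000
Bit 3 of A is 0; XOR with the mask flips it to 1.
  101110100
^ 000001000
-----------
  101111100

Answer: 101111100 (380)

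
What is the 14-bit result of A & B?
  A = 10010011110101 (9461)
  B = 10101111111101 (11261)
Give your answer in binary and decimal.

Apply & to each column (1 only where both bits are 1):
  10010011110101
& 10101111111101
----------------
  10000011110101

Answer: 10000011110101 (8437)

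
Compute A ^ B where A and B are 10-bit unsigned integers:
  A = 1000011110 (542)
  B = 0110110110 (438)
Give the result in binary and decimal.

Apply ^ to each column (1 where bits differ):
  1000011110
^ 0110110110
------------
  1110101000

Answer: 1110101000 (936)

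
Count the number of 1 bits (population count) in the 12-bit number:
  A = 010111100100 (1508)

010111100100
1-bits at positions (from bit 0 = LSB): 2, 5, 6, 7, 8, 10
Count = 6

Answer: 6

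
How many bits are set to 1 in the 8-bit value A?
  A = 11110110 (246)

11110110
1-bits at positions (from bit 0 = LSB): 1, 2, 4, 5, 6, 7
Count = 6

Answer: 6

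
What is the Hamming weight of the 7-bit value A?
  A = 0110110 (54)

0110110
1-bits at positions (from bit 0 = LSB): 1, 2, 4, 5
Count = 4

Answer: 4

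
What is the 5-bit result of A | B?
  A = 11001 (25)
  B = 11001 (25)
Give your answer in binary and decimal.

Apply | to each column (1 where either bit is 1):
  11001
| 11001
-------
  11001

Answer: 11001 (25)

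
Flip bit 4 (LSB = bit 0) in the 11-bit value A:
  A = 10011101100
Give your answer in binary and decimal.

Mask = 1 << 4 = 00000010000
Bit 4 of A is 0; XOR with the mask flips it to 1.
  10011101100
^ 00000010000
-------------
  10011111100

Answer: 10011111100 (1276)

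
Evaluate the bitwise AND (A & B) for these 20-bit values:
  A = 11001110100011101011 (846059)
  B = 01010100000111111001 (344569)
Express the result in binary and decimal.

Apply & to each column (1 only where both bits are 1):
  11001110100011101011
& 01010100000111111001
----------------------
  01000100000011101001

Answer: 01000100000011101001 (278761)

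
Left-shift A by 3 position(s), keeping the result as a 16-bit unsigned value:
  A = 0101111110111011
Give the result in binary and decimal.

Shift left by 3: drop the top 3 bit(s), append 3 zero(s) on the right.
  0101111110111011  ->  discard [010], keep [1111110111011], append 000
= 1111110111011000

Answer: 1111110111011000 (64984)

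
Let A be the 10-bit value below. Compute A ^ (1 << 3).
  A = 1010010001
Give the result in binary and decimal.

Mask = 1 << 3 = 0000001000
Bit 3 of A is 0; XOR with the mask flips it to 1.
  1010010001
^ 0000001000
------------
  1010011001

Answer: 1010011001 (665)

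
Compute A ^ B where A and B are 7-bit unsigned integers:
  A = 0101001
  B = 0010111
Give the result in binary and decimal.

Apply ^ to each column (1 where bits differ):
  0101001
^ 0010111
---------
  0111110

Answer: 0111110 (62)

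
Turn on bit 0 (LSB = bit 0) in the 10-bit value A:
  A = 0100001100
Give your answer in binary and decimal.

Mask = 1 << 0 = 0000000001
Bit 0 of A is 0, so OR-ing with the mask flips it to 1.
  0100001100
| 0000000001
------------
  0100001101

Answer: 0100001101 (269)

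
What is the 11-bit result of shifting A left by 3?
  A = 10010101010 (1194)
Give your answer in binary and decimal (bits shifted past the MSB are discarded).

Shift left by 3: drop the top 3 bit(s), append 3 zero(s) on the right.
  10010101010  ->  discard [100], keep [10101010], append 000
= 10101010000

Answer: 10101010000 (1360)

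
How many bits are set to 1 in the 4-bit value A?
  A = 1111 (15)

1111
1-bits at positions (from bit 0 = LSB): 0, 1, 2, 3
Count = 4

Answer: 4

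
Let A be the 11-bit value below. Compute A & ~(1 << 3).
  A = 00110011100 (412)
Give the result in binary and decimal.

Mask = ~(1 << 3) = 11111110111
Bit 3 of A is 1, so AND-ing with the mask clears it to 0.
  00110011100
& 11111110111
-------------
  00110010100

Answer: 00110010100 (404)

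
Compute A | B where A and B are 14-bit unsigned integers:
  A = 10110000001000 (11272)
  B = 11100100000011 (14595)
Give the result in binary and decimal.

Apply | to each column (1 where either bit is 1):
  10110000001000
| 11100100000011
----------------
  11110100001011

Answer: 11110100001011 (15627)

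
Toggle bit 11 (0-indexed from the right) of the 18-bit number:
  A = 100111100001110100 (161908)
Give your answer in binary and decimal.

Mask = 1 << 11 = 000000100000000000
Bit 11 of A is 1; XOR with the mask flips it to 0.
  100111100001110100
^ 000000100000000000
--------------------
  100111000001110100

Answer: 100111000001110100 (159860)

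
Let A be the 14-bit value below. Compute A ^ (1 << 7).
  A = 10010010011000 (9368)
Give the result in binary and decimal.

Mask = 1 << 7 = 00000010000000
Bit 7 of A is 1; XOR with the mask flips it to 0.
  10010010011000
^ 00000010000000
----------------
  10010000011000

Answer: 10010000011000 (9240)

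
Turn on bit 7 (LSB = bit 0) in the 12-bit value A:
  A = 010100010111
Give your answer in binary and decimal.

Mask = 1 << 7 = 000010000000
Bit 7 of A is 0, so OR-ing with the mask flips it to 1.
  010100010111
| 000010000000
--------------
  010110010111

Answer: 010110010111 (1431)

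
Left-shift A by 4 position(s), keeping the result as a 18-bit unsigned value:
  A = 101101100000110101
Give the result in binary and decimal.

Shift left by 4: drop the top 4 bit(s), append 4 zero(s) on the right.
  101101100000110101  ->  discard [1011], keep [01100000110101], append 0000
= 011000001101010000

Answer: 011000001101010000 (99152)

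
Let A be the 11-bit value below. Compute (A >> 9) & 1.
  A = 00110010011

Bit 9 is the 10th from the right.
  00110010011
   ^
That bit is 0.

Answer: 0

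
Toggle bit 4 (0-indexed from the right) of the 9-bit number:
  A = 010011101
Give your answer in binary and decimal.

Mask = 1 << 4 = 000010000
Bit 4 of A is 1; XOR with the mask flips it to 0.
  010011101
^ 000010000
-----------
  010001101

Answer: 010001101 (141)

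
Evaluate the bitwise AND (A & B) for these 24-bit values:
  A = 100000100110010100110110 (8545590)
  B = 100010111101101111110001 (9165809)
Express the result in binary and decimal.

Apply & to each column (1 only where both bits are 1):
  100000100110010100110110
& 100010111101101111110001
--------------------------
  100000100100000100110000

Answer: 100000100100000100110000 (8536368)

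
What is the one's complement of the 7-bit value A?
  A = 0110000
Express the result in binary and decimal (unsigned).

Flip each bit (0->1, 1->0):
  0110000
  1001111

Answer: 1001111 (79)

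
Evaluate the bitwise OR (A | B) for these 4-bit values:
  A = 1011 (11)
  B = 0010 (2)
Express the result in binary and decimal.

Apply | to each column (1 where either bit is 1):
  1011
| 0010
------
  1011

Answer: 1011 (11)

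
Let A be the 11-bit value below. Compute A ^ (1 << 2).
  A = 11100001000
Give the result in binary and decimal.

Mask = 1 << 2 = 00000000100
Bit 2 of A is 0; XOR with the mask flips it to 1.
  11100001000
^ 00000000100
-------------
  11100001100

Answer: 11100001100 (1804)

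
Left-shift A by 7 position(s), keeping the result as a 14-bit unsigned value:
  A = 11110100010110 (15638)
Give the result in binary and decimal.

Shift left by 7: drop the top 7 bit(s), append 7 zero(s) on the right.
  11110100010110  ->  discard [1111010], keep [0010110], append 0000000
= 00101100000000

Answer: 00101100000000 (2816)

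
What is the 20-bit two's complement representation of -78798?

1. Binary of +78798:  00010011001111001110
2. Invert bits:     11101100110000110001
3. Add 1:           11101100110000110010

Answer: 11101100110000110010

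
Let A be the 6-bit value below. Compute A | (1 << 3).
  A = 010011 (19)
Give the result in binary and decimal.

Mask = 1 << 3 = 001000
Bit 3 of A is 0, so OR-ing with the mask flips it to 1.
  010011
| 001000
--------
  011011

Answer: 011011 (27)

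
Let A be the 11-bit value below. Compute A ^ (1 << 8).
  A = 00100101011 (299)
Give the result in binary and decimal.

Mask = 1 << 8 = 00100000000
Bit 8 of A is 1; XOR with the mask flips it to 0.
  00100101011
^ 00100000000
-------------
  00000101011

Answer: 00000101011 (43)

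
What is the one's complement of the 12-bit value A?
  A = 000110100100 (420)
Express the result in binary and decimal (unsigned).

Flip each bit (0->1, 1->0):
  000110100100
  111001011011

Answer: 111001011011 (3675)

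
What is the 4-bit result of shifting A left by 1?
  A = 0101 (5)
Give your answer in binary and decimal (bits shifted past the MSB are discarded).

Shift left by 1: drop the top 1 bit(s), append 1 zero(s) on the right.
  0101  ->  discard [0], keep [101], append 0
= 1010

Answer: 1010 (10)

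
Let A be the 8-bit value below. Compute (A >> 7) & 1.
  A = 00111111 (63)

Bit 7 is the 8th from the right.
  00111111
  ^
That bit is 0.

Answer: 0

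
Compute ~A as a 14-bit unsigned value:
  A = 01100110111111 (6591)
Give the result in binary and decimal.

Flip each bit (0->1, 1->0):
  01100110111111
  10011001000000

Answer: 10011001000000 (9792)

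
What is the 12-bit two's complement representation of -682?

1. Binary of +682:  001010101010
2. Invert bits:     110101010101
3. Add 1:           110101010110

Answer: 110101010110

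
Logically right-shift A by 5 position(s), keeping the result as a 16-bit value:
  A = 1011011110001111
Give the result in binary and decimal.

Logical shift right by 5: drop the bottom 5 bit(s), prepend 5 zero(s) on the left.
  1011011110001111  ->  keep [10110111100], discard [01111], prepend 00000
= 0000010110111100

Answer: 0000010110111100 (1468)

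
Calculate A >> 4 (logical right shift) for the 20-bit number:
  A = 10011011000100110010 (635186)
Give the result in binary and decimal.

Logical shift right by 4: drop the bottom 4 bit(s), prepend 4 zero(s) on the left.
  10011011000100110010  ->  keep [1001101100010011], discard [0010], prepend 0000
= 00001001101100010011

Answer: 00001001101100010011 (39699)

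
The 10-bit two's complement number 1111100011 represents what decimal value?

MSB is 1, so the value is negative. Find the magnitude:
1. Invert bits:  0000011100
2. Add 1:        0000011101  = 29
3. Apply sign:   -29

Answer: -29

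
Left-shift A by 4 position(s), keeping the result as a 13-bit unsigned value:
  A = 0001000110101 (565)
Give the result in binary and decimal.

Shift left by 4: drop the top 4 bit(s), append 4 zero(s) on the right.
  0001000110101  ->  discard [0001], keep [000110101], append 0000
= 0001101010000

Answer: 0001101010000 (848)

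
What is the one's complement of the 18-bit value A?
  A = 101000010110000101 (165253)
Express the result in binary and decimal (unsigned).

Flip each bit (0->1, 1->0):
  101000010110000101
  010111101001111010

Answer: 010111101001111010 (96890)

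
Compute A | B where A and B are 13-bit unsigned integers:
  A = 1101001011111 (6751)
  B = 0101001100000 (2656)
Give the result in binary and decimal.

Apply | to each column (1 where either bit is 1):
  1101001011111
| 0101001100000
---------------
  1101001111111

Answer: 1101001111111 (6783)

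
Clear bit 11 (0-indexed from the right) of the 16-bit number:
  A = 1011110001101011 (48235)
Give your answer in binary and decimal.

Mask = ~(1 << 11) = 1111011111111111
Bit 11 of A is 1, so AND-ing with the mask clears it to 0.
  1011110001101011
& 1111011111111111
------------------
  1011010001101011

Answer: 1011010001101011 (46187)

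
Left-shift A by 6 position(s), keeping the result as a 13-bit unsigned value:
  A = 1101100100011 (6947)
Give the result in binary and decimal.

Shift left by 6: drop the top 6 bit(s), append 6 zero(s) on the right.
  1101100100011  ->  discard [110110], keep [0100011], append 000000
= 0100011000000

Answer: 0100011000000 (2240)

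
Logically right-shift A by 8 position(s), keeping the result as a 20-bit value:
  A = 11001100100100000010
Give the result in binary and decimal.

Logical shift right by 8: drop the bottom 8 bit(s), prepend 8 zero(s) on the left.
  11001100100100000010  ->  keep [110011001001], discard [00000010], prepend 00000000
= 00000000110011001001

Answer: 00000000110011001001 (3273)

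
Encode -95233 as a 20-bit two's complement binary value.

1. Binary of +95233:  00010111010000000001
2. Invert bits:     11101000101111111110
3. Add 1:           11101000101111111111

Answer: 11101000101111111111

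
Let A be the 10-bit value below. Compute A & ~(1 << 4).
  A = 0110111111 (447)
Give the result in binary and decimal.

Mask = ~(1 << 4) = 1111101111
Bit 4 of A is 1, so AND-ing with the mask clears it to 0.
  0110111111
& 1111101111
------------
  0110101111

Answer: 0110101111 (431)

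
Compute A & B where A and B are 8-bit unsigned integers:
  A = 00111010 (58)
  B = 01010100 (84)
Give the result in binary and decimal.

Apply & to each column (1 only where both bits are 1):
  00111010
& 01010100
----------
  00010000

Answer: 00010000 (16)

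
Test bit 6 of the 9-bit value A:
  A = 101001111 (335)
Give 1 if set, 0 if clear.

Bit 6 is the 7th from the right.
  101001111
    ^
That bit is 1.

Answer: 1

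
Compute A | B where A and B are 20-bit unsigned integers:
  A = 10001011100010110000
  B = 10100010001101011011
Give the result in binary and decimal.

Apply | to each column (1 where either bit is 1):
  10001011100010110000
| 10100010001101011011
----------------------
  10101011101111111011

Answer: 10101011101111111011 (703483)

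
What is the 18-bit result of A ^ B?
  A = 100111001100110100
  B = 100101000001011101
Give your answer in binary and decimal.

Apply ^ to each column (1 where bits differ):
  100111001100110100
^ 100101000001011101
--------------------
  000010001101101001

Answer: 000010001101101001 (9065)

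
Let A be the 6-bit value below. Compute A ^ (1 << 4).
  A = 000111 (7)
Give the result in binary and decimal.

Mask = 1 << 4 = 010000
Bit 4 of A is 0; XOR with the mask flips it to 1.
  000111
^ 010000
--------
  010111

Answer: 010111 (23)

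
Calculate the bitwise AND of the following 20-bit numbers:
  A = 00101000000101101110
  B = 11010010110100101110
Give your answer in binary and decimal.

Apply & to each column (1 only where both bits are 1):
  00101000000101101110
& 11010010110100101110
----------------------
  00000000000100101110

Answer: 00000000000100101110 (302)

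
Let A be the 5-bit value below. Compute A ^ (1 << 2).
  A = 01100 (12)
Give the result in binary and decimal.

Mask = 1 << 2 = 00100
Bit 2 of A is 1; XOR with the mask flips it to 0.
  01100
^ 00100
-------
  01000

Answer: 01000 (8)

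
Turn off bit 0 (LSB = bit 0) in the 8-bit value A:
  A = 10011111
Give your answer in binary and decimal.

Mask = ~(1 << 0) = 11111110
Bit 0 of A is 1, so AND-ing with the mask clears it to 0.
  10011111
& 11111110
----------
  10011110

Answer: 10011110 (158)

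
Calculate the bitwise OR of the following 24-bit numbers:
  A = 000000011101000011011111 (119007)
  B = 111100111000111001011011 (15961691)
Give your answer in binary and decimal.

Apply | to each column (1 where either bit is 1):
  000000011101000011011111
| 111100111000111001011011
--------------------------
  111100111101111011011111

Answer: 111100111101111011011111 (15982303)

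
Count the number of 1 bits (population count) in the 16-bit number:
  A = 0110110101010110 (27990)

0110110101010110
1-bits at positions (from bit 0 = LSB): 1, 2, 4, 6, 8, 10, 11, 13, 14
Count = 9

Answer: 9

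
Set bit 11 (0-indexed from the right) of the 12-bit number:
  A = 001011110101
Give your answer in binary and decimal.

Mask = 1 << 11 = 100000000000
Bit 11 of A is 0, so OR-ing with the mask flips it to 1.
  001011110101
| 100000000000
--------------
  101011110101

Answer: 101011110101 (2805)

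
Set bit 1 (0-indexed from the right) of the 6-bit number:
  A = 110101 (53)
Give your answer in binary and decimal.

Mask = 1 << 1 = 000010
Bit 1 of A is 0, so OR-ing with the mask flips it to 1.
  110101
| 000010
--------
  110111

Answer: 110111 (55)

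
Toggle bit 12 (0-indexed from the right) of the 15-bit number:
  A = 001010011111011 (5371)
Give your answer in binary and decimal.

Mask = 1 << 12 = 001000000000000
Bit 12 of A is 1; XOR with the mask flips it to 0.
  001010011111011
^ 001000000000000
-----------------
  000010011111011

Answer: 000010011111011 (1275)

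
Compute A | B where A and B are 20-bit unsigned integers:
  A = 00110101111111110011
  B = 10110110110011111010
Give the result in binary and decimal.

Apply | to each column (1 where either bit is 1):
  00110101111111110011
| 10110110110011111010
----------------------
  10110111111111111011

Answer: 10110111111111111011 (753659)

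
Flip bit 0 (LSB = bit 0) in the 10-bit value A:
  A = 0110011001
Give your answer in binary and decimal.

Mask = 1 << 0 = 0000000001
Bit 0 of A is 1; XOR with the mask flips it to 0.
  0110011001
^ 0000000001
------------
  0110011000

Answer: 0110011000 (408)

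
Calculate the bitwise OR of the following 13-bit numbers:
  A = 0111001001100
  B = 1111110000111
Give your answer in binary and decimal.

Apply | to each column (1 where either bit is 1):
  0111001001100
| 1111110000111
---------------
  1111111001111

Answer: 1111111001111 (8143)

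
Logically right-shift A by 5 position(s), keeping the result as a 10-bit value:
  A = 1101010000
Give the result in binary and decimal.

Logical shift right by 5: drop the bottom 5 bit(s), prepend 5 zero(s) on the left.
  1101010000  ->  keep [11010], discard [10000], prepend 00000
= 0000011010

Answer: 0000011010 (26)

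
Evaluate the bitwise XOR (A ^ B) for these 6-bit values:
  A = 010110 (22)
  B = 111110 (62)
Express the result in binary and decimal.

Apply ^ to each column (1 where bits differ):
  010110
^ 111110
--------
  101000

Answer: 101000 (40)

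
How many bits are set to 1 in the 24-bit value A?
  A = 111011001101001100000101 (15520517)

111011001101001100000101
1-bits at positions (from bit 0 = LSB): 0, 2, 8, 9, 12, 14, 15, 18, 19, 21, 22, 23
Count = 12

Answer: 12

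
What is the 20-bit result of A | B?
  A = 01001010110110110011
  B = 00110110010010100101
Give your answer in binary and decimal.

Apply | to each column (1 where either bit is 1):
  01001010110110110011
| 00110110010010100101
----------------------
  01111110110110110111

Answer: 01111110110110110111 (519607)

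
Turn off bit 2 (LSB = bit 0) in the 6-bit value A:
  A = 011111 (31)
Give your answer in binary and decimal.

Mask = ~(1 << 2) = 111011
Bit 2 of A is 1, so AND-ing with the mask clears it to 0.
  011111
& 111011
--------
  011011

Answer: 011011 (27)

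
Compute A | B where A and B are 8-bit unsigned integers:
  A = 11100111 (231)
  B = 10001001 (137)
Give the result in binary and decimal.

Apply | to each column (1 where either bit is 1):
  11100111
| 10001001
----------
  11101111

Answer: 11101111 (239)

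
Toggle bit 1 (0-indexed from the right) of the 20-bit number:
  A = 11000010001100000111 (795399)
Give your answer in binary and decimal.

Mask = 1 << 1 = 00000000000000000010
Bit 1 of A is 1; XOR with the mask flips it to 0.
  11000010001100000111
^ 00000000000000000010
----------------------
  11000010001100000101

Answer: 11000010001100000101 (795397)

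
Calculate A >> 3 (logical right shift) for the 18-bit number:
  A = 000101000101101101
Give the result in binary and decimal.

Logical shift right by 3: drop the bottom 3 bit(s), prepend 3 zero(s) on the left.
  000101000101101101  ->  keep [000101000101101], discard [101], prepend 000
= 000000101000101101

Answer: 000000101000101101 (2605)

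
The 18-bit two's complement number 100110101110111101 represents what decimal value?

MSB is 1, so the value is negative. Find the magnitude:
1. Invert bits:  011001010001000010
2. Add 1:        011001010001000011  = 103491
3. Apply sign:   -103491

Answer: -103491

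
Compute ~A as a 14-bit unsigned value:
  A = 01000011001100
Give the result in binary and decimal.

Flip each bit (0->1, 1->0):
  01000011001100
  10111100110011

Answer: 10111100110011 (12083)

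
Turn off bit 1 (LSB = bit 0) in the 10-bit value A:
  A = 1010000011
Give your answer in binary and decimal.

Mask = ~(1 << 1) = 1111111101
Bit 1 of A is 1, so AND-ing with the mask clears it to 0.
  1010000011
& 1111111101
------------
  1010000001

Answer: 1010000001 (641)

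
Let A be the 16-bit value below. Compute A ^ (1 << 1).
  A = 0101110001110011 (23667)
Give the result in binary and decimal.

Mask = 1 << 1 = 0000000000000010
Bit 1 of A is 1; XOR with the mask flips it to 0.
  0101110001110011
^ 0000000000000010
------------------
  0101110001110001

Answer: 0101110001110001 (23665)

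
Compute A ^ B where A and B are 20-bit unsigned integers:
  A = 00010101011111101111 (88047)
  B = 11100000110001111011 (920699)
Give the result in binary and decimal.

Apply ^ to each column (1 where bits differ):
  00010101011111101111
^ 11100000110001111011
----------------------
  11110101101110010100

Answer: 11110101101110010100 (1006484)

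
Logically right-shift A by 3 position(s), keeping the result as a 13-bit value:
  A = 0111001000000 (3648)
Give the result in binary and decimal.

Logical shift right by 3: drop the bottom 3 bit(s), prepend 3 zero(s) on the left.
  0111001000000  ->  keep [0111001000], discard [000], prepend 000
= 0000111001000

Answer: 0000111001000 (456)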